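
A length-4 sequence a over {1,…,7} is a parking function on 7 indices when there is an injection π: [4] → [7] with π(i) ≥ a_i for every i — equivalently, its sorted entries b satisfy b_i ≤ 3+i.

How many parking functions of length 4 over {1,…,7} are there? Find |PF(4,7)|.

#PF = 4·8^3 = 4×512 = 2048 (Pollak)
Check (1,4,4,7) → sorted (1,4,4,7): b_i ≤ 3+i ∀i, a PF.

2048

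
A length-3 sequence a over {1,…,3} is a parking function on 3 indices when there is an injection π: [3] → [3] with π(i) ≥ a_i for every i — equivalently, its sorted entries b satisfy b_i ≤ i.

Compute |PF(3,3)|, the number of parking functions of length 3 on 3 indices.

16

|PF| = 1·4^2 = 1×16 = 16
Example (1,1,1) → sorted (1,1,1): b_i ≤ i ∀i, a PF.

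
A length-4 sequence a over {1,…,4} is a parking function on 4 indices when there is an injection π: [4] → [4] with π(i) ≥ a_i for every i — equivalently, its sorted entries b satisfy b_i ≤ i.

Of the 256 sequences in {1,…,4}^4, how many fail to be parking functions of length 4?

131

#PF = (4+1−4)·(4+1)^{4−1} = 1·125 = 125 (Konheim–Weiss)
One tuple (4,4,4,4) → sorted (4,4,4,4): b_1=4>1, not a PF.
4^4 − 125 = 256 − 125 = 131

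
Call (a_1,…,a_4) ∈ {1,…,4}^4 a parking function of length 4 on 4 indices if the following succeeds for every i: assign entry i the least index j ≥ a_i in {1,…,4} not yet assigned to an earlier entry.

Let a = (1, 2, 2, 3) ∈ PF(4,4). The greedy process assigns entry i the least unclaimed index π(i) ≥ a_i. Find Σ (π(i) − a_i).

2

Σπ = 4·5/2 = 10 (π permutes [4]); Σa = 1+2+2+3 = 8; disp = 10−8 = 2.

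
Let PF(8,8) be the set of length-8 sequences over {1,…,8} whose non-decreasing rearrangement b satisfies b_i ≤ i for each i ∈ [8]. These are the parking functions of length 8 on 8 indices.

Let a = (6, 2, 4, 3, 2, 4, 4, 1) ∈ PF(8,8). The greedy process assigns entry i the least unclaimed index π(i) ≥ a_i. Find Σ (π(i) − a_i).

Σπ = 8·9/2 = 36 (π permutes [8]); Σa = 6+2+4+3+2+4+4+1 = 26; disp = 36−26 = 10.

10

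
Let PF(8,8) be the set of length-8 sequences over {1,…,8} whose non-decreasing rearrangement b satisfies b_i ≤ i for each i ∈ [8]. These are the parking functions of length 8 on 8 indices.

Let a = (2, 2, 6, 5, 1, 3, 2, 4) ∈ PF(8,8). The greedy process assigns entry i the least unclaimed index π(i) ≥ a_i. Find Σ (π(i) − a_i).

11

Σπ = 36 ({1..8} each once); Σa = 2+2+6+5+1+3+2+4 = 25; disp = 36−25 = 11.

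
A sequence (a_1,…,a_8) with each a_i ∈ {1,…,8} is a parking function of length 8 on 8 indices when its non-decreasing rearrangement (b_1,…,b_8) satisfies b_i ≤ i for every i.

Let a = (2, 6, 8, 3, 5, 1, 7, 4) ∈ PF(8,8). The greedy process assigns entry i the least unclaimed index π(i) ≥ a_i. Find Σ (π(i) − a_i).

Σπ = 36 ({1..8} each once); Σa = 2+6+8+3+5+1+7+4 = 36; disp = 36−36 = 0.

0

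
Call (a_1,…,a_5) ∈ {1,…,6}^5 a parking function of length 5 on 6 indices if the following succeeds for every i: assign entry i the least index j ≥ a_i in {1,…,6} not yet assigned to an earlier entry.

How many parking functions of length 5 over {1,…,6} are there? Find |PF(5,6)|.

|PF| = 2·7^4 = 2·2401 = 4802 [KW]
Example (5,2,1,4,3) → sorted (1,2,3,4,5): b_i ≤ 1+i ∀i, a PF.

4802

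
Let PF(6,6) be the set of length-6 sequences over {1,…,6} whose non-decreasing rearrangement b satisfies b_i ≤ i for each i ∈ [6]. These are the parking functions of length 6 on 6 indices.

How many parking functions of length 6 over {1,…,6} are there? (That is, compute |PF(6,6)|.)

16807

|PF(6,6)| = (7−6)·7^(6−1) = 1·16807 = 16807 [KW]
E.g. (3,5,2,6,4,1) → sorted (1,2,3,4,5,6): b_i ≤ i ∀i, a PF.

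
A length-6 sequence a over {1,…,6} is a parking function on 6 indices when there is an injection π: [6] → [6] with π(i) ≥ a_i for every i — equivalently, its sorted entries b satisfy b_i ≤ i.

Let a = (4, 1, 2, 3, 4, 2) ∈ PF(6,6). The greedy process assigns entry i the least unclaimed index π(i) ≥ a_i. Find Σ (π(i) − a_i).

Σπ = 6·7/2 = 21 (π permutes [6]); Σa = 4+1+2+3+4+2 = 16; disp = 21−16 = 5.

5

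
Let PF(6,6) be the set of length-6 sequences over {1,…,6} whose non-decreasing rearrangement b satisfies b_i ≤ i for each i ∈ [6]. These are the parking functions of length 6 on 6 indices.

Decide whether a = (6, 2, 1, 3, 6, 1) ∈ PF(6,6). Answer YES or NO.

Order a: b = (1, 1, 2, 3, 6, 6).
  b_1=1 ≤ 1
  b_2=1 ≤ 2
  b_3=2 ≤ 3
  b_4=3 ≤ 4
  b_5=6 > 5
  fails at i=5 ⇒ NO

NO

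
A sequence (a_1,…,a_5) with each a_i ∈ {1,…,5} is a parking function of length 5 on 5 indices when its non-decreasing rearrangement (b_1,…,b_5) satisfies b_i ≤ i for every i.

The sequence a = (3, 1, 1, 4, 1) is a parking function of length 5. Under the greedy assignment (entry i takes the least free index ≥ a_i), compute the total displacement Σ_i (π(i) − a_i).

5

Σπ = 15 ({1..5} each once); Σa = 3+1+1+4+1 = 10; disp = 15−10 = 5.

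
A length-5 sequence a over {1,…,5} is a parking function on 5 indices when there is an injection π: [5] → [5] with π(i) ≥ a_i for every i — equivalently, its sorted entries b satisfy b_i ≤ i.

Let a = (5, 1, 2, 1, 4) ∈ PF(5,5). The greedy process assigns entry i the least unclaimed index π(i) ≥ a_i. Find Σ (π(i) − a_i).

2

Σπ = 15 ({1..5} each once); Σa = 5+1+2+1+4 = 13; disp = 15−13 = 2.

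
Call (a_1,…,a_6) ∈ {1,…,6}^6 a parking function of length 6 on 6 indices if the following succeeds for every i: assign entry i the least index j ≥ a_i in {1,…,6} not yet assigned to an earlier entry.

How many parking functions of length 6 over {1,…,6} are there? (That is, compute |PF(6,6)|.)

|PF(6,6)| = (6+1−6)·(6+1)^{6−1} = 1×16807 = 16807 (Konheim–Weiss)
E.g. (5,6,4,2,2,1) → sorted (1,2,2,4,5,6): b_i ≤ i ∀i, a PF.

16807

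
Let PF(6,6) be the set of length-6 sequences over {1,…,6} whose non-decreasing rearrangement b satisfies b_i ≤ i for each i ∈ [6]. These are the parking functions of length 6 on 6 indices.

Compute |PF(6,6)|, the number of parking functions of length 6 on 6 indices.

16807

Count = (6−6+1)·(6+1)^(6−1) = 1·16807 = 16807 (Pollak)
Check (1,1,1,6,4,1) → sorted (1,1,1,1,4,6): b_i ≤ i ∀i, a PF.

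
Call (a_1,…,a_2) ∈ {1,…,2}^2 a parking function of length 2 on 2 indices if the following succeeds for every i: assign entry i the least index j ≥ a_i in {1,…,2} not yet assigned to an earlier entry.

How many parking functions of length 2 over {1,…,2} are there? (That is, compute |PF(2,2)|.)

3

|PF| = (2+1−2)·(2+1)^{2−1} = 1×3 = 3
Example (2,1) → sorted (1,2): b_i ≤ i ∀i, a PF.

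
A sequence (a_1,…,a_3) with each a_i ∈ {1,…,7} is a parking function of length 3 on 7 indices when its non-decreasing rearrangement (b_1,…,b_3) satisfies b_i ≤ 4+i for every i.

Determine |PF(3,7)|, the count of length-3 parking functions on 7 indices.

320

#PF = 5·8^2 = 5×64 = 320 (Konheim–Weiss)
E.g. (5,6,3) → sorted (3,5,6): b_i ≤ 4+i ∀i, a PF.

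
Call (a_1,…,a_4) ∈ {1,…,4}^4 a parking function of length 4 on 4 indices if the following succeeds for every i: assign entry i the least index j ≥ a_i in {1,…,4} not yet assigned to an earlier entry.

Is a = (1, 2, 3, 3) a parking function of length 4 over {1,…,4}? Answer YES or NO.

Order a: b = (1, 2, 3, 3).
  b_1=1 ≤ 1
  b_2=2 ≤ 2
  b_3=3 ≤ 3
  b_4=3 ≤ 4
All bounds hold ⇒ YES

YES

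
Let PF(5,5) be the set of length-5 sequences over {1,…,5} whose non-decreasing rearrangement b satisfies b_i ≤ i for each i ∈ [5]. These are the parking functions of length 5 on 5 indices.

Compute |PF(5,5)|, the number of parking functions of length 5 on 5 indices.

1296

|PF(5,5)| = (5−5+1)·(5+1)^(5−1) = 1·1296 = 1296 (Konheim–Weiss)
Check (4,2,5,1,2) → sorted (1,2,2,4,5): b_i ≤ i ∀i, a PF.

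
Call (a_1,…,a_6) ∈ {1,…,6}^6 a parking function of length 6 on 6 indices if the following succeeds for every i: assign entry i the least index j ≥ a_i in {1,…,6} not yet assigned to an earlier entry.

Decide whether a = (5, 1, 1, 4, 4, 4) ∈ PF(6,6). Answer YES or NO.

NO

Sorted: b = (1, 1, 4, 4, 4, 5).
  b_1=1 ≤ 1
  b_2=1 ≤ 2
  b_3=4 > 3
  fails at i=3 ⇒ NO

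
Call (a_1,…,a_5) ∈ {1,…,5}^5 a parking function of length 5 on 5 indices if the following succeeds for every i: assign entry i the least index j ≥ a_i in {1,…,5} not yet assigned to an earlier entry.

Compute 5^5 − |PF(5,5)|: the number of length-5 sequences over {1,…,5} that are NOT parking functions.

|PF(5,5)| = 1·6^4 = 1·1296 = 1296
One tuple (4,3,2,2,2) → sorted (2,2,2,3,4): b_1=2>1, not a PF.
Total 3125; non-PF = 3125−1296 = 1829

1829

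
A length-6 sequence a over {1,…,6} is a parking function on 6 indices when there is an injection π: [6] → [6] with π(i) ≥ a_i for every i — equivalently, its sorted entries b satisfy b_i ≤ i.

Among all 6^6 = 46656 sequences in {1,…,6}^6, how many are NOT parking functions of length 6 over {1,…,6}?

|PF(6,6)| = (6+1−6)·(6+1)^{6−1} = 1×16807 = 16807 (Pollak)
E.g. (4,5,4,5,5,1) → sorted (1,4,4,5,5,5): b_2=4>2, not a PF.
6^6 − 16807 = 46656 − 16807 = 29849

29849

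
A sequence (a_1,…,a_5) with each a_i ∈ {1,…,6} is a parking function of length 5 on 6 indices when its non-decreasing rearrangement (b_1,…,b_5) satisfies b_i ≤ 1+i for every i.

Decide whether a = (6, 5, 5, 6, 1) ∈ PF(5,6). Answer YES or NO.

NO

Rearranged: b = (1, 5, 5, 6, 6).
  b_1=1 ≤ 2
  b_2=5 > 3
  fails at i=2 ⇒ NO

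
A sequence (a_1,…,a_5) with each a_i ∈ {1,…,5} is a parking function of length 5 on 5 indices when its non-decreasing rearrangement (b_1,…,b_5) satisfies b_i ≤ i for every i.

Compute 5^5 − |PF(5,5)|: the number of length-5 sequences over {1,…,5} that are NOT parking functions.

1829

Count = 1·6^4 = 1·1296 = 1296 [KW]
Check (5,5,4,4,5) → sorted (4,4,5,5,5): b_1=4>1, not a PF.
So 3125 − 1296 = 1829 fail.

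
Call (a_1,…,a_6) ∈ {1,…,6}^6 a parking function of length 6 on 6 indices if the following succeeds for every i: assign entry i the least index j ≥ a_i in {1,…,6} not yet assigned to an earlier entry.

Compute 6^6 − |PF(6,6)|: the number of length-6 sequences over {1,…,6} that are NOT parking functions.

29849

Count = (6−6+1)·(6+1)^(6−1) = 1 · 16807 = 16807 (Konheim–Weiss)
Example (4,6,6,6,2,5) → sorted (2,4,5,6,6,6): b_1=2>1, not a PF.
6^6 − 16807 = 46656 − 16807 = 29849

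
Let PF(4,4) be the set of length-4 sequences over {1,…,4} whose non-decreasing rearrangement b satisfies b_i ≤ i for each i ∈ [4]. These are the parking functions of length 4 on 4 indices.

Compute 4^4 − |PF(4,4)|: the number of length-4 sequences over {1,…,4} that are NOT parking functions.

#PF = 1·5^3 = 1 · 125 = 125 [KW]
Check (3,2,4,4) → sorted (2,3,4,4): b_1=2>1, not a PF.
So 256 − 125 = 131 fail.

131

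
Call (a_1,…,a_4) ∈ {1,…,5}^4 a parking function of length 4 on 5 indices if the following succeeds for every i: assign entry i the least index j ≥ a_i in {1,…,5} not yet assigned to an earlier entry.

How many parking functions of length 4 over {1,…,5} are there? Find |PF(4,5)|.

432

Count = 2·6^3 = 2·216 = 432 [KW]
One tuple (4,2,5,2) → sorted (2,2,4,5): b_i ≤ 1+i ∀i, a PF.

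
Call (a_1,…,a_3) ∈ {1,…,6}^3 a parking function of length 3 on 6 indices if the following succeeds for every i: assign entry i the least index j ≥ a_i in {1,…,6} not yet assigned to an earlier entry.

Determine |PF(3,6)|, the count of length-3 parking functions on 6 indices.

196

#PF = (6+1−3)·(6+1)^{3−1} = 4×49 = 196 [KW]
Example (2,6,1) → sorted (1,2,6): b_i ≤ 3+i ∀i, a PF.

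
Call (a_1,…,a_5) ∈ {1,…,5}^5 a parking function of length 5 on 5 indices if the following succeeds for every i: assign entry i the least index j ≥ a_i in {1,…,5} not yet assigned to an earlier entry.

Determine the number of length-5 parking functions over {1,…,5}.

|PF| = 1·6^4 = 1 · 1296 = 1296 (Pollak)
E.g. (3,4,1,1,1) → sorted (1,1,1,3,4): b_i ≤ i ∀i, a PF.

1296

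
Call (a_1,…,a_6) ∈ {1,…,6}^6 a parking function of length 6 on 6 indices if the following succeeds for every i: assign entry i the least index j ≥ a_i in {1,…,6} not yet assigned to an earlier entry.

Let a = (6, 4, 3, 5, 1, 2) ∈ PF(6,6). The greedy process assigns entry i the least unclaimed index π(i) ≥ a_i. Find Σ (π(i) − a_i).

Σπ = 21 ({1..6} each once); Σa = 6+4+3+5+1+2 = 21; disp = 21−21 = 0.

0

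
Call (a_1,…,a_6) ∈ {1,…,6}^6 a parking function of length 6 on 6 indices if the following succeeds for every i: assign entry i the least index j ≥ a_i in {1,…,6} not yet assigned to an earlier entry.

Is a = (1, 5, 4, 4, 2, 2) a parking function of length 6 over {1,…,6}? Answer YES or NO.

Rearranged: b = (1, 2, 2, 4, 4, 5).
  b_1=1 ≤ 1
  b_2=2 ≤ 2
  b_3=2 ≤ 3
  b_4=4 ≤ 4
  b_5=4 ≤ 5
  b_6=5 ≤ 6
All bounds hold ⇒ YES

YES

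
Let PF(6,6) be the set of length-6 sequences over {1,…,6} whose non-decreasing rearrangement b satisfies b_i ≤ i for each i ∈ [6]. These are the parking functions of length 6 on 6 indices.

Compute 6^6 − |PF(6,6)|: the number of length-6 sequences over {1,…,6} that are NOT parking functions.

29849

|PF(6,6)| = (6−6+1)·(6+1)^(6−1) = 1×16807 = 16807
Check (4,2,4,1,5,6) → sorted (1,2,4,4,5,6): b_3=4>3, not a PF.
6^6 − 16807 = 46656 − 16807 = 29849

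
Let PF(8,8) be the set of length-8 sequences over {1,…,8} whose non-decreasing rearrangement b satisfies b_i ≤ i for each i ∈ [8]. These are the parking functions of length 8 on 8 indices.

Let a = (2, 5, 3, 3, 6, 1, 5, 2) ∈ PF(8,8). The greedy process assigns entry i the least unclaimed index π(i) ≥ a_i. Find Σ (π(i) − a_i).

9

Σπ(i) = 1+…+8 = 36; Σa = 2+5+3+3+6+1+5+2 = 27; disp = 36−27 = 9.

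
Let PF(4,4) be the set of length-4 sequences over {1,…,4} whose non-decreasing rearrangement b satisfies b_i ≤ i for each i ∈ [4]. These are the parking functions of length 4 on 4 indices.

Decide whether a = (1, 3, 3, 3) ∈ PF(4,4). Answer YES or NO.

Rearranged: b = (1, 3, 3, 3).
  b_1=1 ≤ 1
  b_2=3 > 2
  fails at i=2 ⇒ NO

NO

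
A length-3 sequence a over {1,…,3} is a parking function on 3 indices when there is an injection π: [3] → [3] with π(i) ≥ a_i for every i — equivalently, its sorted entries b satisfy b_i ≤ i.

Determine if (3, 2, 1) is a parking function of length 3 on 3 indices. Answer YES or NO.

Sorted: b = (1, 2, 3).
  b_1=1 ≤ 1
  b_2=2 ≤ 2
  b_3=3 ≤ 3
All bounds hold ⇒ YES

YES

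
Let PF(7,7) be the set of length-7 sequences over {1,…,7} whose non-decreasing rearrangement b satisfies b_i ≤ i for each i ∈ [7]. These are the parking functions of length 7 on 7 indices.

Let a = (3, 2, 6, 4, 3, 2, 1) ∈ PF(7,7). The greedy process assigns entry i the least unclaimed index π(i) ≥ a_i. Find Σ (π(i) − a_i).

Σπ(i) = 1+…+7 = 28; Σa = 3+2+6+4+3+2+1 = 21; disp = 28−21 = 7.

7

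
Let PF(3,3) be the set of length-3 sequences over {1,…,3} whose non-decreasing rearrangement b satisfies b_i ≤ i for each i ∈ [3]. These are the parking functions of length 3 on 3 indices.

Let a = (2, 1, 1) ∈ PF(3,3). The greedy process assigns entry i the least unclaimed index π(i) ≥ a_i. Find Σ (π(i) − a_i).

Σπ(i) = 1+…+3 = 6; Σa = 2+1+1 = 4; disp = 6−4 = 2.

2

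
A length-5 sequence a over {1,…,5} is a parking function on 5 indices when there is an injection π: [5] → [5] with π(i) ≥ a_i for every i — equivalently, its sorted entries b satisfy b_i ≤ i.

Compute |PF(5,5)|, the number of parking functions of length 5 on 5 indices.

|PF(5,5)| = (5+1−5)·(5+1)^{5−1} = 1·1296 = 1296 (Pollak)
Example (4,1,4,1,2) → sorted (1,1,2,4,4): b_i ≤ i ∀i, a PF.

1296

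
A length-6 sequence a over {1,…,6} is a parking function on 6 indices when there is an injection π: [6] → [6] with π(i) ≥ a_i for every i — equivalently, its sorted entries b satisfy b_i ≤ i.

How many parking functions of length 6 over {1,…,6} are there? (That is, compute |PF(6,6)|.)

16807

Count = 1·7^5 = 1 · 16807 = 16807 (Pollak)
Example (1,4,1,3,3,6) → sorted (1,1,3,3,4,6): b_i ≤ i ∀i, a PF.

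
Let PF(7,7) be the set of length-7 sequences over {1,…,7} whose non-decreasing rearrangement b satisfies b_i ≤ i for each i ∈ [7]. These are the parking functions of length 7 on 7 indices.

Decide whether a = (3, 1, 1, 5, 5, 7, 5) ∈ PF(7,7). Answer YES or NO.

Order a: b = (1, 1, 3, 5, 5, 5, 7).
  b_1=1 ≤ 1
  b_2=1 ≤ 2
  b_3=3 ≤ 3
  b_4=5 > 4
  fails at i=4 ⇒ NO

NO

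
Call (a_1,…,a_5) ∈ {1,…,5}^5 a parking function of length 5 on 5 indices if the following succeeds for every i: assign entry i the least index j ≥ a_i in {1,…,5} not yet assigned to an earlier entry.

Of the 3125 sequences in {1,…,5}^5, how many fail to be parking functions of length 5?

|PF(5,5)| = (5+1−5)·(5+1)^{5−1} = 1 · 1296 = 1296
Example (3,4,4,4,5) → sorted (3,4,4,4,5): b_1=3>1, not a PF.
5^5 − 1296 = 3125 − 1296 = 1829

1829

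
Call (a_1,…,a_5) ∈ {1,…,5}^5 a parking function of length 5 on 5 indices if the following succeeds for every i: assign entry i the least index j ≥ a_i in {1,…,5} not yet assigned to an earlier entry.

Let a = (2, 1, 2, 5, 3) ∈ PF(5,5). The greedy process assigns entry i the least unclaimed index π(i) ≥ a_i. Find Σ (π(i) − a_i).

2

Σπ(i) = 1+…+5 = 15; Σa = 2+1+2+5+3 = 13; disp = 15−13 = 2.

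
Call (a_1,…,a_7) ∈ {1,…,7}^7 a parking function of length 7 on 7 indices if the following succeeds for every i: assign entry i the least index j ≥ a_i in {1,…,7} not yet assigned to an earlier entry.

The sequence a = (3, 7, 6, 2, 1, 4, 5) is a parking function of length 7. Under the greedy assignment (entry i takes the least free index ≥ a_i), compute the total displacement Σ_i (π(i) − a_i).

Σπ = 28 ({1..7} each once); Σa = 3+7+6+2+1+4+5 = 28; disp = 28−28 = 0.

0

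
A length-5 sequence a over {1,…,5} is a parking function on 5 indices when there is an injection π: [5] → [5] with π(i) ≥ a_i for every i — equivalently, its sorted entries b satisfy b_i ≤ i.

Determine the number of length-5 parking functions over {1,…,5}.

1296

Count = 1·6^4 = 1×1296 = 1296 [KW]
Example (1,5,1,3,4) → sorted (1,1,3,4,5): b_i ≤ i ∀i, a PF.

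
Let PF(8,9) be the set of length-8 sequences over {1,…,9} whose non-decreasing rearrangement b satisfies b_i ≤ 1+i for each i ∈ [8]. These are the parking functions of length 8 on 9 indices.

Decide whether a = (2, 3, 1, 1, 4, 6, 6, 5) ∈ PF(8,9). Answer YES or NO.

Sorted: b = (1, 1, 2, 3, 4, 5, 6, 6).
  b_1=1 ≤ 2
  b_2=1 ≤ 3
  b_3=2 ≤ 4
  b_4=3 ≤ 5
  b_5=4 ≤ 6
  b_6=5 ≤ 7
  b_7=6 ≤ 8
  b_8=6 ≤ 9
All bounds hold ⇒ YES

YES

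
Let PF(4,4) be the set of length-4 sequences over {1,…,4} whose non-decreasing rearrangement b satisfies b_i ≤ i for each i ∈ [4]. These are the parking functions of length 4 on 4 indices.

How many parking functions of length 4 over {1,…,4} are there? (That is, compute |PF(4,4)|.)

125

|PF(4,4)| = 1·5^3 = 1·125 = 125 [KW]
One tuple (2,2,1,2) → sorted (1,2,2,2): b_i ≤ i ∀i, a PF.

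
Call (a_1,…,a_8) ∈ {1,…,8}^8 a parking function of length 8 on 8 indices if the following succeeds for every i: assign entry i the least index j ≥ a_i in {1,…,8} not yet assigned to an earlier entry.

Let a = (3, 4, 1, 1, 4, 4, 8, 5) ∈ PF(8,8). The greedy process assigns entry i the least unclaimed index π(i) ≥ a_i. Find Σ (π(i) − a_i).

6

Σπ = 8·9/2 = 36 (π permutes [8]); Σa = 3+4+1+1+4+4+8+5 = 30; disp = 36−30 = 6.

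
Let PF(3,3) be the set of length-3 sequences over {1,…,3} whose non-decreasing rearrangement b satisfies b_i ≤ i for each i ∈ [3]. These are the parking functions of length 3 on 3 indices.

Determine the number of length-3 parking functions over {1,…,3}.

|PF(3,3)| = (4−3)·4^(3−1) = 1 · 16 = 16 (Pollak)
One tuple (3,2,1) → sorted (1,2,3): b_i ≤ i ∀i, a PF.

16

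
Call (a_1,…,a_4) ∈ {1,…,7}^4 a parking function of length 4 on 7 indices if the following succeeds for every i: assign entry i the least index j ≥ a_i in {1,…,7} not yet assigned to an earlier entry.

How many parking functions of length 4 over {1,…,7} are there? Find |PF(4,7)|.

|PF(4,7)| = 4·8^3 = 4·512 = 2048 [KW]
E.g. (5,2,4,1) → sorted (1,2,4,5): b_i ≤ 3+i ∀i, a PF.

2048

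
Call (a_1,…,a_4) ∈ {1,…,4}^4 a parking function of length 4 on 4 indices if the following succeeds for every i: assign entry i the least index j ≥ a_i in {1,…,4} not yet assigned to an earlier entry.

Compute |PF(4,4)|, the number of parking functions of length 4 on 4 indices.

125

#PF = 1·5^3 = 1·125 = 125
E.g. (1,2,1,2) → sorted (1,1,2,2): b_i ≤ i ∀i, a PF.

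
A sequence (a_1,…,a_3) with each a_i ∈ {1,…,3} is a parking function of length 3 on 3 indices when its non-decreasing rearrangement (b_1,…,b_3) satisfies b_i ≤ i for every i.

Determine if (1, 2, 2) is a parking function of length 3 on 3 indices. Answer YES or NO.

Order a: b = (1, 2, 2).
  b_1=1 ≤ 1
  b_2=2 ≤ 2
  b_3=2 ≤ 3
All bounds hold ⇒ YES

YES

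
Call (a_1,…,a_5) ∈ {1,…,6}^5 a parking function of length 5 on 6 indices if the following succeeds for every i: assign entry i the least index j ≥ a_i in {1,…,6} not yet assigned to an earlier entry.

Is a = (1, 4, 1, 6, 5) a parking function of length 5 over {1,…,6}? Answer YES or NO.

Rearranged: b = (1, 1, 4, 5, 6).
  b_1=1 ≤ 2
  b_2=1 ≤ 3
  b_3=4 ≤ 4
  b_4=5 ≤ 5
  b_5=6 ≤ 6
All bounds hold ⇒ YES

YES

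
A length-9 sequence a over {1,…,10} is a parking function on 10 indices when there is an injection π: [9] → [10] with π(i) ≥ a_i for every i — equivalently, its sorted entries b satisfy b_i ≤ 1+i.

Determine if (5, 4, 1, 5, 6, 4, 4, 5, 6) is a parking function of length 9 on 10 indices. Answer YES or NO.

NO

Rearranged: b = (1, 4, 4, 4, 5, 5, 5, 6, 6).
  b_1=1 ≤ 2
  b_2=4 > 3
  fails at i=2 ⇒ NO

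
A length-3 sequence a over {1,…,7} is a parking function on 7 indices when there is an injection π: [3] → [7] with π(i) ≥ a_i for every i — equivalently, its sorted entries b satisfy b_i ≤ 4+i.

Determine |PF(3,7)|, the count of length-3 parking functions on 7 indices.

320

|PF(3,7)| = 5·8^2 = 5·64 = 320 (Konheim–Weiss)
Check (5,5,2) → sorted (2,5,5): b_i ≤ 4+i ∀i, a PF.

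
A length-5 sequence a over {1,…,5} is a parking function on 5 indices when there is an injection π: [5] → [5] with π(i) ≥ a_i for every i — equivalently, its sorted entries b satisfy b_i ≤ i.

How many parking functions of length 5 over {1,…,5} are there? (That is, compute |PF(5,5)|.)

#PF = (6−5)·6^(5−1) = 1·1296 = 1296 [KW]
Check (4,2,5,1,1) → sorted (1,1,2,4,5): b_i ≤ i ∀i, a PF.

1296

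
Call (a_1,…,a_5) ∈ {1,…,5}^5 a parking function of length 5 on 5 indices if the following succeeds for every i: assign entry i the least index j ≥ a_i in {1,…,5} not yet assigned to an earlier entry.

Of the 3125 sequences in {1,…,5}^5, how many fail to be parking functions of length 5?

|PF(5,5)| = (6−5)·6^(5−1) = 1×1296 = 1296 [KW]
Check (1,5,4,5,5) → sorted (1,4,5,5,5): b_2=4>2, not a PF.
5^5 − 1296 = 3125 − 1296 = 1829

1829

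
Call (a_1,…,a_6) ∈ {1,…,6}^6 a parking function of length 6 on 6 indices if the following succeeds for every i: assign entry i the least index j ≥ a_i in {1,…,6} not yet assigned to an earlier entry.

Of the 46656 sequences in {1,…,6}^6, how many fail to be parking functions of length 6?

|PF| = (6−6+1)·(6+1)^(6−1) = 1 · 16807 = 16807 (Pollak)
Example (5,5,6,6,1,4) → sorted (1,4,5,5,6,6): b_2=4>2, not a PF.
So 46656 − 16807 = 29849 fail.

29849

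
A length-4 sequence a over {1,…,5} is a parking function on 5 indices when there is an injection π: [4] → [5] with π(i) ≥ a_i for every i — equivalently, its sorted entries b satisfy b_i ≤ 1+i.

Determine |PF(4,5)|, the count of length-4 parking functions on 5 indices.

432

|PF(4,5)| = (6−4)·6^(4−1) = 2 · 216 = 432 [KW]
E.g. (5,1,1,2) → sorted (1,1,2,5): b_i ≤ 1+i ∀i, a PF.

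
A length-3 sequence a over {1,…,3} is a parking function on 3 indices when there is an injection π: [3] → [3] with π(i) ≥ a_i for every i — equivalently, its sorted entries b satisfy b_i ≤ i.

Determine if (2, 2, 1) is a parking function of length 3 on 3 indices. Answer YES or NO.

Sorted: b = (1, 2, 2).
  b_1=1 ≤ 1
  b_2=2 ≤ 2
  b_3=2 ≤ 3
All bounds hold ⇒ YES

YES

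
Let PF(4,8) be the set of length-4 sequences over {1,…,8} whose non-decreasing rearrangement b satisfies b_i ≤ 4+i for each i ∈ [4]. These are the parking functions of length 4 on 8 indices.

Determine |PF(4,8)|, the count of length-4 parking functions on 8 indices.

3645

#PF = (8+1−4)·(8+1)^{4−1} = 5·729 = 3645 [KW]
Check (3,5,1,2) → sorted (1,2,3,5): b_i ≤ 4+i ∀i, a PF.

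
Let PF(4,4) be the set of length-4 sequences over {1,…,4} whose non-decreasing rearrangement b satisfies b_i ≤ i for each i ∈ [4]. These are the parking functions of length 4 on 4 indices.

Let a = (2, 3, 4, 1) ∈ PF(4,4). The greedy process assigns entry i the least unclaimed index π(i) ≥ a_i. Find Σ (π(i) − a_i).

0

Σπ(i) = 1+…+4 = 10; Σa = 2+3+4+1 = 10; disp = 10−10 = 0.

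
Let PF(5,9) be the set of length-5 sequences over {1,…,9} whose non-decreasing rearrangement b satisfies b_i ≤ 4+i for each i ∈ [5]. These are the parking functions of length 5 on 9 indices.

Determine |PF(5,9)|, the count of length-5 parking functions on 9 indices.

50000

#PF = (9−5+1)·(9+1)^(5−1) = 5·10000 = 50000 (Konheim–Weiss)
Check (5,3,6,2,8) → sorted (2,3,5,6,8): b_i ≤ 4+i ∀i, a PF.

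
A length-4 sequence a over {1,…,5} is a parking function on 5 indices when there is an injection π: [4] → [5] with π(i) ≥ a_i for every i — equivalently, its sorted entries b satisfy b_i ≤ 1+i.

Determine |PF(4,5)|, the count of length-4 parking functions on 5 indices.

432

#PF = (6−4)·6^(4−1) = 2·216 = 432 (Pollak)
Check (3,5,1,4) → sorted (1,3,4,5): b_i ≤ 1+i ∀i, a PF.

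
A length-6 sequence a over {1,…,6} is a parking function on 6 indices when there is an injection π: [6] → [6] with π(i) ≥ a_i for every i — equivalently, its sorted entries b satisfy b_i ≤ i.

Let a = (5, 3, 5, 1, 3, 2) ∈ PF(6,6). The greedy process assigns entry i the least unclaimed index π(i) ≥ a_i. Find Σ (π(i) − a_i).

Σπ = 21 ({1..6} each once); Σa = 5+3+5+1+3+2 = 19; disp = 21−19 = 2.

2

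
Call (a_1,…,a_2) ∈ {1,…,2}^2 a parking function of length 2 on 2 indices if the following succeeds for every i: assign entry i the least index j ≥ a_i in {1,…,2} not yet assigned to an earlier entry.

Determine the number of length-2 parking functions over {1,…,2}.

|PF| = (2−2+1)·(2+1)^(2−1) = 1×3 = 3 [KW]
Example (2,1) → sorted (1,2): b_i ≤ i ∀i, a PF.

3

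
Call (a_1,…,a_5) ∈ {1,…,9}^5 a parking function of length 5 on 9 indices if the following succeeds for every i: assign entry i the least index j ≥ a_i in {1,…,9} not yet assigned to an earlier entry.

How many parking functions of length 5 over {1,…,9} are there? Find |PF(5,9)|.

#PF = 5·10^4 = 5 · 10000 = 50000 (Konheim–Weiss)
Example (4,1,9,7,5) → sorted (1,4,5,7,9): b_i ≤ 4+i ∀i, a PF.

50000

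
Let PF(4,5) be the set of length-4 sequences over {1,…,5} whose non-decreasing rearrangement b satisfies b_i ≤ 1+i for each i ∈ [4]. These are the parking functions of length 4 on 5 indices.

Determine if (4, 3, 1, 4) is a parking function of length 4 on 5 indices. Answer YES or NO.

YES

Order a: b = (1, 3, 4, 4).
  b_1=1 ≤ 2
  b_2=3 ≤ 3
  b_3=4 ≤ 4
  b_4=4 ≤ 5
All bounds hold ⇒ YES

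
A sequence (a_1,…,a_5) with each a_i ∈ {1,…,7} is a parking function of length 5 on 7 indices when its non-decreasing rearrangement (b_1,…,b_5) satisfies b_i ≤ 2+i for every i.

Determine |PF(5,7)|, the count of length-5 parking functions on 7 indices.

12288

#PF = (7+1−5)·(7+1)^{5−1} = 3 · 4096 = 12288
Check (6,3,4,5,4) → sorted (3,4,4,5,6): b_i ≤ 2+i ∀i, a PF.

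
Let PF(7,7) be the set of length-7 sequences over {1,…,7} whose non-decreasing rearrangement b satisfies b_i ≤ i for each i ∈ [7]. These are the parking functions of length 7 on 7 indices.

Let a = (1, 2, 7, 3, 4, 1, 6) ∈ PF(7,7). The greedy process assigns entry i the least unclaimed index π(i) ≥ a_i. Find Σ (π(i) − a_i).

4

Σπ = 28 ({1..7} each once); Σa = 1+2+7+3+4+1+6 = 24; disp = 28−24 = 4.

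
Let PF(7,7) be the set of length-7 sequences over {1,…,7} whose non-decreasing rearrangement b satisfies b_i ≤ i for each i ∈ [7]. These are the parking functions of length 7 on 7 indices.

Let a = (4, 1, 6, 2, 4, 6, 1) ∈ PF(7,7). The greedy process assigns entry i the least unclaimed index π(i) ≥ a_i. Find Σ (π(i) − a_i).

4

Σπ = 7·8/2 = 28 (π permutes [7]); Σa = 4+1+6+2+4+6+1 = 24; disp = 28−24 = 4.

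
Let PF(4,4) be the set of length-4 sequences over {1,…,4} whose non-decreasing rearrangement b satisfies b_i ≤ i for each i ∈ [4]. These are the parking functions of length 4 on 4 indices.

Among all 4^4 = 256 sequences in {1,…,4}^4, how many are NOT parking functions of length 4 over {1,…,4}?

131

|PF(4,4)| = (4−4+1)·(4+1)^(4−1) = 1×125 = 125
E.g. (2,3,4,3) → sorted (2,3,3,4): b_1=2>1, not a PF.
4^4 − 125 = 256 − 125 = 131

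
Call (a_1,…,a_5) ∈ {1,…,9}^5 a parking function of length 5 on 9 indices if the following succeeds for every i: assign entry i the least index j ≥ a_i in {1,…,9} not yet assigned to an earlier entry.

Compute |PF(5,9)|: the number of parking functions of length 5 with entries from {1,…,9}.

50000

|PF(5,9)| = 5·10^4 = 5×10000 = 50000 (Pollak)
E.g. (2,8,1,7,5) → sorted (1,2,5,7,8): b_i ≤ 4+i ∀i, a PF.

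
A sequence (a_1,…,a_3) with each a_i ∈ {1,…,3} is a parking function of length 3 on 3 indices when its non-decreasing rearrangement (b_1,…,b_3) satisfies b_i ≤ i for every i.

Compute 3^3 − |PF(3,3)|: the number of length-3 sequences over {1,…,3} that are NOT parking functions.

11

|PF(3,3)| = 1·4^2 = 1×16 = 16 (Pollak)
Check (3,3,2) → sorted (2,3,3): b_1=2>1, not a PF.
So 27 − 16 = 11 fail.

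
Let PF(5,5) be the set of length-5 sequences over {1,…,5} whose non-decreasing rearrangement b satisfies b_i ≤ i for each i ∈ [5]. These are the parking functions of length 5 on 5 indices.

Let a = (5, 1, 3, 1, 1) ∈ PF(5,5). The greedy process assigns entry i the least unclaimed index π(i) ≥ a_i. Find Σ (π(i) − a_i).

4

Σπ = 5·6/2 = 15 (π permutes [5]); Σa = 5+1+3+1+1 = 11; disp = 15−11 = 4.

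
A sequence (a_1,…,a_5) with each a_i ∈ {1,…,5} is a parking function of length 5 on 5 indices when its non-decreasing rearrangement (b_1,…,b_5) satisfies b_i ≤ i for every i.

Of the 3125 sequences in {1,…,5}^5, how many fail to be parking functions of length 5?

Count = (5−5+1)·(5+1)^(5−1) = 1·1296 = 1296 (Konheim–Weiss)
E.g. (5,3,2,5,5) → sorted (2,3,5,5,5): b_1=2>1, not a PF.
So 3125 − 1296 = 1829 fail.

1829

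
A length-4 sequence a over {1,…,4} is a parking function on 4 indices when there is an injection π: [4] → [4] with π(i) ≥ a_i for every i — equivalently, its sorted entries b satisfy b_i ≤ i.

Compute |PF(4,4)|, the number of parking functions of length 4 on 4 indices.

|PF| = (4−4+1)·(4+1)^(4−1) = 1·125 = 125
Check (2,2,1,2) → sorted (1,2,2,2): b_i ≤ i ∀i, a PF.

125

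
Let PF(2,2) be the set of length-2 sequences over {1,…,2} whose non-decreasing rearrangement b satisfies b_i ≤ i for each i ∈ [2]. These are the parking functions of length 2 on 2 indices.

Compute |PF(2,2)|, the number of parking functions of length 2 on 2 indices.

|PF| = (2−2+1)·(2+1)^(2−1) = 1 · 3 = 3 [KW]
Check (1,1) → sorted (1,1): b_i ≤ i ∀i, a PF.

3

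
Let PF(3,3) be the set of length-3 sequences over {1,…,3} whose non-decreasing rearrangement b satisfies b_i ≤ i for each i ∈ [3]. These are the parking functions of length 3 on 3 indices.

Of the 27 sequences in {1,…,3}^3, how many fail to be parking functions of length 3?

Count = (3−3+1)·(3+1)^(3−1) = 1·16 = 16
One tuple (3,3,2) → sorted (2,3,3): b_1=2>1, not a PF.
3^3 − 16 = 27 − 16 = 11

11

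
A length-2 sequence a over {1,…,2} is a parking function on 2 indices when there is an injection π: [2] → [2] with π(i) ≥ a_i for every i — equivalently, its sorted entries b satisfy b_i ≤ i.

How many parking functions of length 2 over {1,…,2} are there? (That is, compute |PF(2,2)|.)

3

|PF| = (2+1−2)·(2+1)^{2−1} = 1·3 = 3 (Pollak)
One tuple (1,2) → sorted (1,2): b_i ≤ i ∀i, a PF.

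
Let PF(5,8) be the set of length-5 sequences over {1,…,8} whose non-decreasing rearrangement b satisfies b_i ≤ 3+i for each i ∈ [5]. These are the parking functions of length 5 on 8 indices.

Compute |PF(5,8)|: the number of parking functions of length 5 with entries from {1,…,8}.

26244

|PF| = 4·9^4 = 4·6561 = 26244
E.g. (3,8,7,3,2) → sorted (2,3,3,7,8): b_i ≤ 3+i ∀i, a PF.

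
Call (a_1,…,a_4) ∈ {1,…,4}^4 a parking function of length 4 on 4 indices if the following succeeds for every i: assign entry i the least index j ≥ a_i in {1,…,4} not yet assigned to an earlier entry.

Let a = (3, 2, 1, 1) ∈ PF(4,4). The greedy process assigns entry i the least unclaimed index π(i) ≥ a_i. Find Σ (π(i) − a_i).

Σπ(i) = 1+…+4 = 10; Σa = 3+2+1+1 = 7; disp = 10−7 = 3.

3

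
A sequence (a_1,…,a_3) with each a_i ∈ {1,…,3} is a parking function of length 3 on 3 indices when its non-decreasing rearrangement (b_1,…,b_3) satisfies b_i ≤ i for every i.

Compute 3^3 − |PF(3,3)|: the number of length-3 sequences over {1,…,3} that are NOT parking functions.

|PF| = (3+1−3)·(3+1)^{3−1} = 1 · 16 = 16
Check (3,1,3) → sorted (1,3,3): b_2=3>2, not a PF.
3^3 − 16 = 27 − 16 = 11

11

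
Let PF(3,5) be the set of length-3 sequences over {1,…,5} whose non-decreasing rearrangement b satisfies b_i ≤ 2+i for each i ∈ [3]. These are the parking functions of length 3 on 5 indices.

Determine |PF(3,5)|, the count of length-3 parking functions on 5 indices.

108

|PF(3,5)| = (6−3)·6^(3−1) = 3 · 36 = 108 (Konheim–Weiss)
Example (3,5,4) → sorted (3,4,5): b_i ≤ 2+i ∀i, a PF.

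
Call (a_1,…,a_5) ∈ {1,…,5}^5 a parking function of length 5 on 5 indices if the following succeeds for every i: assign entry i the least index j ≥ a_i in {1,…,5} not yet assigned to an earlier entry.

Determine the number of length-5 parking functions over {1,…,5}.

Count = 1·6^4 = 1×1296 = 1296 [KW]
E.g. (2,2,1,3,2) → sorted (1,2,2,2,3): b_i ≤ i ∀i, a PF.

1296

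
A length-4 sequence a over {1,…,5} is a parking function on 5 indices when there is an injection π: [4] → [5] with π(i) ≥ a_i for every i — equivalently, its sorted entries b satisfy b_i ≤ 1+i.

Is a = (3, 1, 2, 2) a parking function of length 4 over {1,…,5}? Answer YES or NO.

YES

Order a: b = (1, 2, 2, 3).
  b_1=1 ≤ 2
  b_2=2 ≤ 3
  b_3=2 ≤ 4
  b_4=3 ≤ 5
All bounds hold ⇒ YES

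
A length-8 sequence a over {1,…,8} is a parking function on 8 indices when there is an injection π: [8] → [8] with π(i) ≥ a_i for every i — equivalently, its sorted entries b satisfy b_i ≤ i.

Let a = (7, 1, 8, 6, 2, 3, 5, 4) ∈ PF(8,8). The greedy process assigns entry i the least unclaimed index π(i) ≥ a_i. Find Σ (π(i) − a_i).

Σπ(i) = 1+…+8 = 36; Σa = 7+1+8+6+2+3+5+4 = 36; disp = 36−36 = 0.

0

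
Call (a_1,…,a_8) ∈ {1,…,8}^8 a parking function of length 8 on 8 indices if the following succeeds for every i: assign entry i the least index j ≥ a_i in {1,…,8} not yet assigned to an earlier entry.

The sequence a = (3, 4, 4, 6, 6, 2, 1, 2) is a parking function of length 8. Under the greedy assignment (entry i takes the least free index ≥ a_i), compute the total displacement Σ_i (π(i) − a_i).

8

Σπ = 8·9/2 = 36 (π permutes [8]); Σa = 3+4+4+6+6+2+1+2 = 28; disp = 36−28 = 8.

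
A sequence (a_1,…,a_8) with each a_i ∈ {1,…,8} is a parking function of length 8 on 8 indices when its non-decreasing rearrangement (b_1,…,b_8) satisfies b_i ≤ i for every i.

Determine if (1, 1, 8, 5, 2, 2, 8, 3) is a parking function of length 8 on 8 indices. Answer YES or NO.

NO

Sorted: b = (1, 1, 2, 2, 3, 5, 8, 8).
  b_1=1 ≤ 1
  b_2=1 ≤ 2
  b_3=2 ≤ 3
  b_4=2 ≤ 4
  b_5=3 ≤ 5
  b_6=5 ≤ 6
  b_7=8 > 7
  fails at i=7 ⇒ NO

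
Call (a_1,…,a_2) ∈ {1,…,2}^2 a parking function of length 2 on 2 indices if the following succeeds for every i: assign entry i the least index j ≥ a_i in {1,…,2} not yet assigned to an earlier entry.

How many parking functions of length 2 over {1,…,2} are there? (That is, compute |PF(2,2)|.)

Count = 1·3^1 = 1·3 = 3 [KW]
E.g. (2,1) → sorted (1,2): b_i ≤ i ∀i, a PF.

3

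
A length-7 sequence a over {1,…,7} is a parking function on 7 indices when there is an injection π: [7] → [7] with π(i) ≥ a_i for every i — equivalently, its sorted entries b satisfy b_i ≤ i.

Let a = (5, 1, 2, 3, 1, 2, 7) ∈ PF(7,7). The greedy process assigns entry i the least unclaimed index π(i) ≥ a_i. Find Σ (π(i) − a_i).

Σπ = 28 ({1..7} each once); Σa = 5+1+2+3+1+2+7 = 21; disp = 28−21 = 7.

7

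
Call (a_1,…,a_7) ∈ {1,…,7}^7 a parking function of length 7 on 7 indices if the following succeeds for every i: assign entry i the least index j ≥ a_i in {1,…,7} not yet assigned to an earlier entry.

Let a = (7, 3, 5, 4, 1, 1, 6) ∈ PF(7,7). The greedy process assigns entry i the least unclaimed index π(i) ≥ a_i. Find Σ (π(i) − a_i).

1

Σπ = 28 ({1..7} each once); Σa = 7+3+5+4+1+1+6 = 27; disp = 28−27 = 1.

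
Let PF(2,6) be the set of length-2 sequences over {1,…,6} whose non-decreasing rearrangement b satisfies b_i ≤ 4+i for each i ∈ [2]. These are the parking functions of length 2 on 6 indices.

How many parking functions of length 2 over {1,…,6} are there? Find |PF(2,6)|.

35

|PF(2,6)| = (7−2)·7^(2−1) = 5 · 7 = 35 (Pollak)
One tuple (5,5) → sorted (5,5): b_i ≤ 4+i ∀i, a PF.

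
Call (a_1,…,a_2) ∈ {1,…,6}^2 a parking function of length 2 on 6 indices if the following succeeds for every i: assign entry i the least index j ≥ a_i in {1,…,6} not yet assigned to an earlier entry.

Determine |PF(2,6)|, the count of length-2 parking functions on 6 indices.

|PF| = (6−2+1)·(6+1)^(2−1) = 5 · 7 = 35
E.g. (4,5) → sorted (4,5): b_i ≤ 4+i ∀i, a PF.

35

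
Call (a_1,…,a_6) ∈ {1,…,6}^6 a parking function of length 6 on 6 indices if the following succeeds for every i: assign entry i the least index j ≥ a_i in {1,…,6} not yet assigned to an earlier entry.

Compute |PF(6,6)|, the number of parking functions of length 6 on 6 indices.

16807

|PF| = (7−6)·7^(6−1) = 1·16807 = 16807
E.g. (4,6,3,1,2,3) → sorted (1,2,3,3,4,6): b_i ≤ i ∀i, a PF.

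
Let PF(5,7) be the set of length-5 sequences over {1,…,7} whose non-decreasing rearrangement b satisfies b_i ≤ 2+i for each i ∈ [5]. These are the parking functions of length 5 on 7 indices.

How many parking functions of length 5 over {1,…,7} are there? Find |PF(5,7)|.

|PF(5,7)| = 3·8^4 = 3 · 4096 = 12288 [KW]
E.g. (3,5,3,1,3) → sorted (1,3,3,3,5): b_i ≤ 2+i ∀i, a PF.

12288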